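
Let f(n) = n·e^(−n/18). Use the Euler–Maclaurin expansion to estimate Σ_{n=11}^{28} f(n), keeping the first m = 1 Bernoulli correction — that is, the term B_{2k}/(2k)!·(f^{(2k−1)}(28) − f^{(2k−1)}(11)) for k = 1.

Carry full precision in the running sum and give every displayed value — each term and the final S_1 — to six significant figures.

∫_11^28 x·e^(−x/18) dx evaluates to 108.546.
Boundary: ½(f(11) + f(28)) = ½(5.97022 + 5.91002) = 5.94012.
Integral + boundary = 114.487.
Correction k=1: B_{2}/2! · (f^{(1)}(28) − f^{(1)}(11)) = 1/12 · (-0.117262 − 0.211068) = -0.0273609.

S_1 ≈ 114.459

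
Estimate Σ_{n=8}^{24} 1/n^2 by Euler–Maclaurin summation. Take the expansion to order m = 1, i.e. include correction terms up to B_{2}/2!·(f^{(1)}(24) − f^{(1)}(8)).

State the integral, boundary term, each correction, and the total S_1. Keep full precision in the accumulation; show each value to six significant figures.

S_1 ≈ 0.0923274

The integral term ∫_8^24 1/x^2 dx = 0.0833333.
½[f(8) + f(24)] = ½[0.0156250 + 0.00173611] = 0.00868056.
Integral + boundary = 0.0920139.
Correction k=1: B_{2}/2! · (f^{(1)}(24) − f^{(1)}(8)) = 1/12 · (-0.000144676 − (-0.00390625)) = 0.000313465.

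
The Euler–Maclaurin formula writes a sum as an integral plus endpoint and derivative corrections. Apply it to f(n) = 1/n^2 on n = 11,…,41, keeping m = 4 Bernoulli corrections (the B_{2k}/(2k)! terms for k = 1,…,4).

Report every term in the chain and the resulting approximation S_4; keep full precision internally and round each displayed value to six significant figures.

Integral: ∫_11^41 1/x^2 dx = 0.0665188.
Boundary: ½(f(11) + f(41)) = ½(0.00826446 + 0.000594884) = 0.00442967.
Integral + boundary = 0.0709485.
Order-1 term: 1/12 · (-2.90187e-05 − (-0.00150263)) = 0.000122801.
Running total after k=1: 0.0710713.
Order-2 term: −1/720 · (-2.07153e-07 − (-0.000149021)) = -2.06686e-07.
Running total after k=2: 0.0710711.
Order-3 term: 1/30240 · (-3.69697e-09 − (-3.69474e-05)) = 1.22168e-09.
Running total after k=3: 0.0710711.
Order-4 term: −1/1209600 · (-1.23159e-10 − (-1.70996e-05)) = -1.41365e-11.

S_4 ≈ 0.0710711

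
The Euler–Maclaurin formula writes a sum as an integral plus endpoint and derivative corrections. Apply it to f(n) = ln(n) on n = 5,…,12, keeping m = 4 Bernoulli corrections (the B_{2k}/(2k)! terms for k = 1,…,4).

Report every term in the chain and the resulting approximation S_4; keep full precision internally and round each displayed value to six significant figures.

Integral: ∫_5^12 ln(x) dx = 14.7717.
Boundary: ½(f(5) + f(12)) = ½(1.60944 + 2.48491) = 2.04717.
Integral + boundary = 16.8189.
Order-1 term: 1/12 · (0.0833333 − 0.200000) = -0.00972222.
After k=1: 16.8091.
Order-2 term: −1/720 · (0.00115741 − 0.0160000) = 2.06147e-05.
After k=2: 16.8092.
Order-3 term: 1/30240 · (9.64506e-05 − 0.00768000) = -2.50779e-07.
After k=3: 16.8092.
Order-4 term: −1/1209600 · (2.00939e-05 − 0.00921600) = 7.60244e-09.

S_4 ≈ 16.8092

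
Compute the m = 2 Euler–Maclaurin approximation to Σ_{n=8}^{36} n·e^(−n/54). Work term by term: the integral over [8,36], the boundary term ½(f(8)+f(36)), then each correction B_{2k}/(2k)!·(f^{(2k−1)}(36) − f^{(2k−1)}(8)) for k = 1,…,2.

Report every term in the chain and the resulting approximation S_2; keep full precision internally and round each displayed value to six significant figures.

∫_8^36 x·e^(−x/54) dx evaluates to 391.784.
Endpoint term: (f(8) + f(36))/2 = (6.89843 + 18.4830)/2 = 12.6907.
Integral + boundary = 404.475.
Correction k=1: B_{2}/2! · (f^{(1)}(36) − f^{(1)}(8)) = 1/12 · (0.171139 − 0.734555) = -0.0469513.
Partial sum through k=1: 404.428.
Correction k=2: B_{4}/4! · (f^{(3)}(36) − f^{(3)}(8)) = −1/720 · (0.000410828 − 0.000843334) = 6.00703e-07.

S_2 ≈ 404.428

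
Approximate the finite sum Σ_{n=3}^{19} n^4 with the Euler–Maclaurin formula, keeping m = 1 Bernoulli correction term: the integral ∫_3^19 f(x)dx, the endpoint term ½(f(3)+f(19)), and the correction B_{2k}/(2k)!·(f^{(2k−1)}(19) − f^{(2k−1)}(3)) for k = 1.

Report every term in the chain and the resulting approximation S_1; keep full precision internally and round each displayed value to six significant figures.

S_1 ≈ 562650

Integral: ∫_3^19 x^4 dx = 495171.
Boundary: ½(f(3) + f(19)) = ½(81.0000 + 130321) = 65201.0.
Running total after boundary: 560372.
Order-1 term: 1/12 · (27436.0 − 108.000) = 2277.33.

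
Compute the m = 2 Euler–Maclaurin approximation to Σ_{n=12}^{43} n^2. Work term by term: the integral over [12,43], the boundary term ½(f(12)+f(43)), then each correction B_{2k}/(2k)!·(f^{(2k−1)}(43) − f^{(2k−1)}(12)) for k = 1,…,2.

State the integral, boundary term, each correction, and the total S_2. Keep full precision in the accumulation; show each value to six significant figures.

The integral term ∫_12^43 x^2 dx = 25926.3.
Endpoint term: (f(12) + f(43))/2 = (144.000 + 1849.00)/2 = 996.500.
Running total after boundary: 26922.8.
k=1: B_{2}/(2)! × [f^{(1)}(43) − f^{(1)}(12)] = 1/12 × (86.0000 − 24.0000) = 5.16667.
Running total after k=1: 26928.0.
k=2: B_{4}/(4)! × [f^{(3)}(43) − f^{(3)}(12)] = −1/720 × (0.00000 − 0.00000) = 0.00000.

S_2 ≈ 26928.0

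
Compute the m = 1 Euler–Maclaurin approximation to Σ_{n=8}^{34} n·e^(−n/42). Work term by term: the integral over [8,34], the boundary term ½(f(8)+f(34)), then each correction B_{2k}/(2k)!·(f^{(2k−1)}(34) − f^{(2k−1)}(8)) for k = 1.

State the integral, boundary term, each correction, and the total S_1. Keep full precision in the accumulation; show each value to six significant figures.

The integral term ∫_8^34 x·e^(−x/42) dx = 315.124.
Boundary: ½(f(8) + f(34)) = ½(6.61252 + 15.1324) = 10.8725.
So far: 325.997.
Correction k=1: B_{2}/2! · (f^{(1)}(34) − f^{(1)}(8)) = 1/12 · (0.0847752 − 0.669124) = -0.0486958.

S_1 ≈ 325.948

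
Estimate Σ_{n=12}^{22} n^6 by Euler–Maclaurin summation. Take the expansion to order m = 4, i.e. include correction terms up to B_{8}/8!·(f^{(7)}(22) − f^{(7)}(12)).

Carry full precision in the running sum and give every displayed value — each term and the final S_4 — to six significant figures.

S_4 ≈ 4.11852e+08

Integral: ∫_12^22 x^6 dx = 3.51218e+08.
½[f(12) + f(22)] = ½[2.98598e+06 + 1.13380e+08] = 5.81829e+07.
Running total after boundary: 4.09401e+08.
Correction k=1: B_{2}/2! · (f^{(1)}(22) − f^{(1)}(12)) = 1/12 · (3.09218e+07 − 1.49299e+06) = 2.45240e+06.
After k=1: 4.11853e+08.
Correction k=2: B_{4}/4! · (f^{(3)}(22) − f^{(3)}(12)) = −1/720 · (1.27776e+06 − 207360) = -1486.67.
After k=2: 4.11852e+08.
Correction k=3: B_{6}/6! · (f^{(5)}(22) − f^{(5)}(12)) = 1/30240 · (15840.0 − 8640.00) = 0.238095.
After k=3: 4.11852e+08.
Correction k=4: B_{8}/8! · (f^{(7)}(22) − f^{(7)}(12)) = −1/1209600 · (0.00000 − 0.00000) = 0.00000.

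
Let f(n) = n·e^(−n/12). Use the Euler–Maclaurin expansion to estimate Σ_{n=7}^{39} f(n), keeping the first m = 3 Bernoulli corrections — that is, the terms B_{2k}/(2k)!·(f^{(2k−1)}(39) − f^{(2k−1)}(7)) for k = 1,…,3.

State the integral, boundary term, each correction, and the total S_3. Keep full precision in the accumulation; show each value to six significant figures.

∫_7^39 x·e^(−x/12) dx evaluates to 103.502.
Boundary: ½(f(7) + f(39)) = ½(3.90625 + 1.51219) = 2.70922.
Integral + boundary = 106.211.
k=1: B_{2}/(2)! × [f^{(1)}(39) − f^{(1)}(7)] = 1/12 × (-0.0872420 − 0.232515) = -0.0266464.
Running total after k=1: 106.185.
k=2: B_{4}/(4)! × [f^{(3)}(39) − f^{(3)}(7)] = −1/720 × (-6.73163e-05 − 0.00936517) = 1.31007e-05.
Running total after k=2: 106.185.
k=3: B_{6}/(6)! × [f^{(5)}(39) − f^{(5)}(7)] = 1/30240 × (3.27232e-06 − 0.000118859) = -3.82230e-09.

S_3 ≈ 106.185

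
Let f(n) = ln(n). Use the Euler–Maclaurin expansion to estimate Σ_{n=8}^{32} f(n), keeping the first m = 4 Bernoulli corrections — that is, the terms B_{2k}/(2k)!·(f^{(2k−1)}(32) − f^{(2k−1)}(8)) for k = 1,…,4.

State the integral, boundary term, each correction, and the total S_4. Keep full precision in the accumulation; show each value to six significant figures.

S_4 ≈ 73.0328

∫_8^32 ln(x) dx evaluates to 70.2680.
Endpoint term: (f(8) + f(32))/2 = (2.07944 + 3.46574)/2 = 2.77259.
Running total after boundary: 73.0406.
Correction k=1: B_{2}/2! · (f^{(1)}(32) − f^{(1)}(8)) = 1/12 · (0.0312500 − 0.125000) = -0.00781250.
After k=1: 73.0328.
Correction k=2: B_{4}/4! · (f^{(3)}(32) − f^{(3)}(8)) = −1/720 · (6.10352e-05 − 0.00390625) = 5.34058e-06.
After k=2: 73.0328.
Correction k=3: B_{6}/6! · (f^{(5)}(32) − f^{(5)}(8)) = 1/30240 · (7.15256e-07 − 0.000732422) = -2.41966e-08.
After k=3: 73.0328.
Correction k=4: B_{8}/8! · (f^{(7)}(32) − f^{(7)}(8)) = −1/1209600 · (2.09548e-08 − 0.000343323) = 2.83814e-10.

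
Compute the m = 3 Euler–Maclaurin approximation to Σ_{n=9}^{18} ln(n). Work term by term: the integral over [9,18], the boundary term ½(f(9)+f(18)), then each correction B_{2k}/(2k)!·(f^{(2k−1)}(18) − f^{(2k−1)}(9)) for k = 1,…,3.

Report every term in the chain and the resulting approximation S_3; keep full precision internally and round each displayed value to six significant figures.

S_3 ≈ 25.7908

Integral: ∫_9^18 ln(x) dx = 23.2517.
Boundary: ½(f(9) + f(18)) = ½(2.19722 + 2.89037) = 2.54380.
Running total after boundary: 25.7955.
k=1: B_{2}/(2)! × [f^{(1)}(18) − f^{(1)}(9)] = 1/12 × (0.0555556 − 0.111111) = -0.00462963.
Running total after k=1: 25.7908.
k=2: B_{4}/(4)! × [f^{(3)}(18) − f^{(3)}(9)] = −1/720 × (0.000342936 − 0.00274348) = 3.33410e-06.
Running total after k=2: 25.7908.
k=3: B_{6}/(6)! × [f^{(5)}(18) − f^{(5)}(9)] = 1/30240 × (1.27013e-05 − 0.000406442) = -1.30205e-08.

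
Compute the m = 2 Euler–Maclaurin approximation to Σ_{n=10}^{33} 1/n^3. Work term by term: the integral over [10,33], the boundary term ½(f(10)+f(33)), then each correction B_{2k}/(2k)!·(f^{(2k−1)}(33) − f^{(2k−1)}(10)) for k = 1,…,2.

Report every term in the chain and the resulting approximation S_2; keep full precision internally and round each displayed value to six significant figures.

∫_10^33 1/x^3 dx evaluates to 0.00454086.
½[f(10) + f(33)] = ½[0.00100000 + 2.78265e-05] = 0.000513913.
Running total after boundary: 0.00505478.
Order-1 term: 1/12 · (-2.52968e-06 − (-0.000300000)) = 2.47892e-05.
Running total after k=1: 0.00507957.
Order-2 term: −1/720 · (-4.64588e-08 − (-6.00000e-05)) = -8.32688e-08.

S_2 ≈ 0.00507948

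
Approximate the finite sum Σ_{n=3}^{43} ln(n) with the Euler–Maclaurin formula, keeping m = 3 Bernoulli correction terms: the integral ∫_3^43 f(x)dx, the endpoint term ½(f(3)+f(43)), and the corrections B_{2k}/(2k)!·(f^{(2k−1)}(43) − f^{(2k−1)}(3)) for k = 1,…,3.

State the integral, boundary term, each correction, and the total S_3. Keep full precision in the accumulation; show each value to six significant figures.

The integral term ∫_3^43 ln(x) dx = 118.436.
Endpoint term: (f(3) + f(43))/2 = (1.09861 + 3.76120)/2 = 2.42991.
Integral + boundary = 120.866.
Order-1 term: 1/12 · (0.0232558 − 0.333333) = -0.0258398.
Partial sum through k=1: 120.840.
Order-2 term: −1/720 · (2.51550e-05 − 0.0740741) = 0.000102846.
Partial sum through k=2: 120.840.
Order-3 term: 1/30240 · (1.63256e-07 − 0.0987654) = -3.26605e-06.

S_3 ≈ 120.840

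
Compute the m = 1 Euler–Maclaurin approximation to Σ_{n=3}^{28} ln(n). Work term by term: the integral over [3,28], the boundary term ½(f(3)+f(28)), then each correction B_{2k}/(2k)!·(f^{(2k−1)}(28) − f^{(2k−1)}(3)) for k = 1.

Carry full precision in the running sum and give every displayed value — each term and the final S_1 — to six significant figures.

S_1 ≈ 67.1965

Integral: ∫_3^28 ln(x) dx = 65.0059.
½[f(3) + f(28)] = ½[1.09861 + 3.33220] = 2.21541.
So far: 67.2213.
Correction k=1: B_{2}/2! · (f^{(1)}(28) − f^{(1)}(3)) = 1/12 · (0.0357143 − 0.333333) = -0.0248016.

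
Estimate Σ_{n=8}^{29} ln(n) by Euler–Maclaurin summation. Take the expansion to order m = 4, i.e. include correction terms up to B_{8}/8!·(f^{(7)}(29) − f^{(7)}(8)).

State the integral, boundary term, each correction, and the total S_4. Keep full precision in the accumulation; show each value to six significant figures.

S_4 ≈ 62.7319

Integral: ∫_8^29 ln(x) dx = 60.0160.
Boundary: ½(f(8) + f(29)) = ½(2.07944 + 3.36730) = 2.72337.
Integral + boundary = 62.7394.
Correction k=1: B_{2}/2! · (f^{(1)}(29) − f^{(1)}(8)) = 1/12 · (0.0344828 − 0.125000) = -0.00754310.
Running total after k=1: 62.7319.
Correction k=2: B_{4}/4! · (f^{(3)}(29) − f^{(3)}(8)) = −1/720 · (8.20042e-05 − 0.00390625) = 5.31145e-06.
Running total after k=2: 62.7319.
Correction k=3: B_{6}/6! · (f^{(5)}(29) − f^{(5)}(8)) = 1/30240 · (1.17010e-06 − 0.000732422) = -2.41816e-08.
Running total after k=3: 62.7319.
Correction k=4: B_{8}/8! · (f^{(7)}(29) − f^{(7)}(8)) = −1/1209600 · (4.17394e-08 − 0.000343323) = 2.83797e-10.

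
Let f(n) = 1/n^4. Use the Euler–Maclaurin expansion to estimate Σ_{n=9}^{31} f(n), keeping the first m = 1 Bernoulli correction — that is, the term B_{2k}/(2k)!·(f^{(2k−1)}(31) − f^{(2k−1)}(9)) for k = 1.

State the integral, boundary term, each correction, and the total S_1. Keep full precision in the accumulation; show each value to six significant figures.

Integral: ∫_9^31 1/x^4 dx = 0.000446058.
½[f(9) + f(31)] = ½[0.000152416 + 1.08281e-06] = 7.67493e-05.
Running total after boundary: 0.000522808.
k=1: B_{2}/(2)! × [f^{(1)}(31) − f^{(1)}(9)] = 1/12 × (-1.39718e-07 − (-6.77404e-05)) = 5.63339e-06.

S_1 ≈ 0.000528441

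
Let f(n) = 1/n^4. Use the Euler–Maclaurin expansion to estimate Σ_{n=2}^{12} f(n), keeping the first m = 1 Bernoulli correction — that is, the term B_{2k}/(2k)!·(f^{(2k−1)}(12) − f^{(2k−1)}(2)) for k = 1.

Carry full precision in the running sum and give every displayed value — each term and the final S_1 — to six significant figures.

The integral term ∫_2^12 1/x^4 dx = 0.0414738.
½[f(2) + f(12)] = ½[0.0625000 + 4.82253e-05] = 0.0312741.
So far: 0.0727479.
Correction k=1: B_{2}/2! · (f^{(1)}(12) − f^{(1)}(2)) = 1/12 · (-1.60751e-05 − (-0.125000)) = 0.0104153.

S_1 ≈ 0.0831632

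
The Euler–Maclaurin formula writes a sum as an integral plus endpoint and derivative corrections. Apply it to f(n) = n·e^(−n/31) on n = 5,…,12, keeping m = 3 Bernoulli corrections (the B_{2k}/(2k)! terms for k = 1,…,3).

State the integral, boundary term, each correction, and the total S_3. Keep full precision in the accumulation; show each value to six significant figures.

S_3 ≈ 50.8023

The integral term ∫_5^12 x·e^(−x/31) dx = 44.6253.
½[f(5) + f(12)] = ½[4.25522 + 8.14830] = 6.20176.
Running total after boundary: 50.8271.
Order-1 term: 1/12 · (0.416177 − 0.713780) = -0.0248002.
Partial sum through k=1: 50.8023.
Order-2 term: −1/720 · (0.00184623 − 0.00251391) = 9.27335e-07.
Partial sum through k=2: 50.8023.
Order-3 term: 1/30240 · (3.39167e-06 − 4.45898e-06) = -3.52946e-11.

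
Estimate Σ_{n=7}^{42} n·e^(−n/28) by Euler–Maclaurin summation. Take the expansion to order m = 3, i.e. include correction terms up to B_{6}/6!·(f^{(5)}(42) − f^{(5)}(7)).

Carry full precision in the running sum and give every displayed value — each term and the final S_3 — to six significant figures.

S_3 ≈ 333.243

∫_7^42 x·e^(−x/28) dx evaluates to 325.890.
Endpoint term: (f(7) + f(42))/2 = (5.45161 + 9.37147)/2 = 7.41154.
So far: 333.301.
k=1: B_{2}/(2)! × [f^{(1)}(42) − f^{(1)}(7)] = 1/12 × (-0.111565 − 0.584101) = -0.0579721.
Running total after k=1: 333.243.
k=2: B_{4}/(4)! × [f^{(3)}(42) − f^{(3)}(7)] = −1/720 × (0.000426907 − 0.00273176) = 3.20119e-06.
Running total after k=2: 333.243.
k=3: B_{6}/(6)! × [f^{(5)}(42) − f^{(5)}(7)] = 1/30240 × (1.27056e-06 − 6.01849e-06) = -1.57009e-10.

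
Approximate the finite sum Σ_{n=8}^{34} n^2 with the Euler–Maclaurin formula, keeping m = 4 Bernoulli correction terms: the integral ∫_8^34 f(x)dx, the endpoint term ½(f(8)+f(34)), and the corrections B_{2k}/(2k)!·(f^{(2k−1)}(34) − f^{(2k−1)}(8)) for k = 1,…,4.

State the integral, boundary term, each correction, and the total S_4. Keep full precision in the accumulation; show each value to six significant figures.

Integral: ∫_8^34 x^2 dx = 12930.7.
Endpoint term: (f(8) + f(34))/2 = (64.0000 + 1156.00)/2 = 610.000.
Running total after boundary: 13540.7.
Correction k=1: B_{2}/2! · (f^{(1)}(34) − f^{(1)}(8)) = 1/12 · (68.0000 − 16.0000) = 4.33333.
Partial sum through k=1: 13545.0.
Correction k=2: B_{4}/4! · (f^{(3)}(34) − f^{(3)}(8)) = −1/720 · (0.00000 − 0.00000) = 0.00000.
Partial sum through k=2: 13545.0.
Correction k=3: B_{6}/6! · (f^{(5)}(34) − f^{(5)}(8)) = 1/30240 · (0.00000 − 0.00000) = 0.00000.
Partial sum through k=3: 13545.0.
Correction k=4: B_{8}/8! · (f^{(7)}(34) − f^{(7)}(8)) = −1/1209600 · (0.00000 − 0.00000) = 0.00000.

S_4 ≈ 13545.0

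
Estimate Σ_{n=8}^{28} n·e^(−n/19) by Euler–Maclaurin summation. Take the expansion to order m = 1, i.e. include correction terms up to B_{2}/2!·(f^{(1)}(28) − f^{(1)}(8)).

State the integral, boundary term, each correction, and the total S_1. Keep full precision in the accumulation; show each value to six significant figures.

Integral: ∫_8^28 x·e^(−x/19) dx = 132.142.
Endpoint term: (f(8) + f(28))/2 = (5.25084 + 6.41424)/2 = 5.83254.
Running total after boundary: 137.975.
Order-1 term: 1/12 · (-0.108512 − 0.379995) = -0.0407089.

S_1 ≈ 137.934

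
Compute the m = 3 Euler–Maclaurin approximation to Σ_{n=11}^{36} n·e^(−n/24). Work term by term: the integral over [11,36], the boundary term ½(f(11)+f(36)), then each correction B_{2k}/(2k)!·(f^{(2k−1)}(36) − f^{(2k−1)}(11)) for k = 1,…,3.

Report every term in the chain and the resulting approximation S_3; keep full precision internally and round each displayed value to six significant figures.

S_3 ≈ 217.312

Integral: ∫_11^36 x·e^(−x/24) dx = 209.855.
Boundary: ½(f(11) + f(36)) = ½(6.95570 + 8.03269) = 7.49419.
So far: 217.350.
k=1: B_{2}/(2)! × [f^{(1)}(36) − f^{(1)}(11)] = 1/12 × (-0.111565 − 0.342516) = -0.0378401.
Running total after k=1: 217.312.
k=2: B_{4}/(4)! × [f^{(3)}(36) − f^{(3)}(11)] = −1/720 × (0.000581068 − 0.00279026) = 3.06832e-06.
Running total after k=2: 217.312.
k=3: B_{6}/(6)! × [f^{(5)}(36) − f^{(5)}(11)] = 1/30240 × (2.35386e-06 − 8.65603e-06) = -2.08405e-10.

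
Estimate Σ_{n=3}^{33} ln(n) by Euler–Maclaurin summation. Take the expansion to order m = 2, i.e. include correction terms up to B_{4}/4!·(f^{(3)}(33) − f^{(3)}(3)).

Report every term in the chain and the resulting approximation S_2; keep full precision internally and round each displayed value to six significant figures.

S_2 ≈ 84.3613

Integral: ∫_3^33 ln(x) dx = 82.0889.
Boundary: ½(f(3) + f(33)) = ½(1.09861 + 3.49651) = 2.29756.
So far: 84.3865.
Correction k=1: B_{2}/2! · (f^{(1)}(33) − f^{(1)}(3)) = 1/12 · (0.0303030 − 0.333333) = -0.0252525.
Running total after k=1: 84.3612.
Correction k=2: B_{4}/4! · (f^{(3)}(33) − f^{(3)}(3)) = −1/720 · (5.56529e-05 − 0.0740741) = 0.000102803.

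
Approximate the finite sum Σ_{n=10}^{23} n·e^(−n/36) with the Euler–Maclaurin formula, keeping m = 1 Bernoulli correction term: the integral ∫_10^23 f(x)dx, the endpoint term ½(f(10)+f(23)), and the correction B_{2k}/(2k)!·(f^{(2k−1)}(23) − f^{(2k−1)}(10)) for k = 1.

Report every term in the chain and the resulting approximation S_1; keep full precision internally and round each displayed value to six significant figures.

The integral term ∫_10^23 x·e^(−x/36) dx = 133.148.
Boundary: ½(f(10) + f(23)) = ½(7.57465 + 12.1412) = 9.85793.
So far: 143.006.
Correction k=1: B_{2}/2! · (f^{(1)}(23) − f^{(1)}(10)) = 1/12 · (0.190623 − 0.547058) = -0.0297029.

S_1 ≈ 142.976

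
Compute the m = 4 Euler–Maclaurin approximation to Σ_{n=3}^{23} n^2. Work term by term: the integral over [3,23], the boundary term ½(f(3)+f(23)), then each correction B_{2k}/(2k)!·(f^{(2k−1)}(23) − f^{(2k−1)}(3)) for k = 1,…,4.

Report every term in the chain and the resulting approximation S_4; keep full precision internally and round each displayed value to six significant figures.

S_4 ≈ 4319.00

The integral term ∫_3^23 x^2 dx = 4046.67.
Boundary: ½(f(3) + f(23)) = ½(9.00000 + 529.000) = 269.000.
So far: 4315.67.
Correction k=1: B_{2}/2! · (f^{(1)}(23) − f^{(1)}(3)) = 1/12 · (46.0000 − 6.00000) = 3.33333.
Partial sum through k=1: 4319.00.
Correction k=2: B_{4}/4! · (f^{(3)}(23) − f^{(3)}(3)) = −1/720 · (0.00000 − 0.00000) = 0.00000.
Partial sum through k=2: 4319.00.
Correction k=3: B_{6}/6! · (f^{(5)}(23) − f^{(5)}(3)) = 1/30240 · (0.00000 − 0.00000) = 0.00000.
Partial sum through k=3: 4319.00.
Correction k=4: B_{8}/8! · (f^{(7)}(23) − f^{(7)}(3)) = −1/1209600 · (0.00000 − 0.00000) = 0.00000.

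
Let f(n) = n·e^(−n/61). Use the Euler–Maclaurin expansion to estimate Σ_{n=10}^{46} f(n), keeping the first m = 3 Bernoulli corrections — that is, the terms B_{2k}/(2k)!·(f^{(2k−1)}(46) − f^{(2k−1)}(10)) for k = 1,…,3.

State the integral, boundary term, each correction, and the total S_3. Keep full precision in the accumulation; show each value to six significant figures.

∫_10^46 x·e^(−x/61) dx evaluates to 605.616.
Boundary: ½(f(10) + f(46)) = ½(8.48798 + 21.6400) = 15.0640.
Running total after boundary: 620.680.
Order-1 term: 1/12 · (0.115681 − 0.709651) = -0.0494975.
Partial sum through k=1: 620.631.
Order-2 term: −1/720 · (0.000283942 − 0.000646935) = 5.04157e-07.
Partial sum through k=2: 620.631.
Order-3 term: 1/30240 · (1.44261e-07 − 2.96467e-07) = -5.03327e-12.

S_3 ≈ 620.631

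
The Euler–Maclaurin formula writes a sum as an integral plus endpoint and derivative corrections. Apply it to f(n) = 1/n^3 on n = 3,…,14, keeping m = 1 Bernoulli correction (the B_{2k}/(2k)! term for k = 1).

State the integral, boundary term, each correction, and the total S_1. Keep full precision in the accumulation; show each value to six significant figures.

The integral term ∫_3^14 1/x^3 dx = 0.0530045.
Boundary: ½(f(3) + f(14)) = ½(0.0370370 + 0.000364431) = 0.0187007.
Integral + boundary = 0.0717053.
Correction k=1: B_{2}/2! · (f^{(1)}(14) − f^{(1)}(3)) = 1/12 · (-7.80925e-05 − (-0.0370370)) = 0.00307991.

S_1 ≈ 0.0747852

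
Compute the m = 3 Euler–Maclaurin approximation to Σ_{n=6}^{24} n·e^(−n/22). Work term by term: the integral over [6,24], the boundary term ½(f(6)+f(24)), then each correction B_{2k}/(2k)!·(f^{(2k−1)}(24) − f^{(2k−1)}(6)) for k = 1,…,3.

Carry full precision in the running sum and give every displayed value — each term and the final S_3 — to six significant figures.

The integral term ∫_6^24 x·e^(−x/22) dx = 129.019.
Boundary: ½(f(6) + f(24)) = ½(4.56780 + 8.06186) = 6.31483.
So far: 135.334.
k=1: B_{2}/(2)! × [f^{(1)}(24) − f^{(1)}(6)] = 1/12 × (-0.0305374 − 0.553673) = -0.0486842.
After k=1: 135.285.
k=2: B_{4}/(4)! × [f^{(3)}(24) − f^{(3)}(6)] = −1/720 × (0.00132497 − 0.00428982) = 4.11785e-06.
After k=2: 135.285.
k=3: B_{6}/(6)! × [f^{(5)}(24) − f^{(5)}(6)] = 1/30240 × (5.60543e-06 − 1.53630e-05) = -3.22671e-10.

S_3 ≈ 135.285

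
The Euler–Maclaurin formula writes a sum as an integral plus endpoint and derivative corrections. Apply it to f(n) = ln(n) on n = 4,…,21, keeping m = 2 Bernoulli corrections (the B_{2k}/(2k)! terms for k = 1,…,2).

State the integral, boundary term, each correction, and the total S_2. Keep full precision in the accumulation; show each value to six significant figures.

S_2 ≈ 43.5884

The integral term ∫_4^21 ln(x) dx = 41.3898.
½[f(4) + f(21)] = ½[1.38629 + 3.04452] = 2.21541.
Running total after boundary: 43.6052.
Correction k=1: B_{2}/2! · (f^{(1)}(21) − f^{(1)}(4)) = 1/12 · (0.0476190 − 0.250000) = -0.0168651.
Partial sum through k=1: 43.5883.
Correction k=2: B_{4}/4! · (f^{(3)}(21) − f^{(3)}(4)) = −1/720 · (0.000215959 − 0.0312500) = 4.31028e-05.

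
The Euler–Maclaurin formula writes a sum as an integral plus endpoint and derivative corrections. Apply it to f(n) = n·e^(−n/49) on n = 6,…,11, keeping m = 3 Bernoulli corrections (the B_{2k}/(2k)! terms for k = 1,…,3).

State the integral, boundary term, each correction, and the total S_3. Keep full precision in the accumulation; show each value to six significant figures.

∫_6^11 x·e^(−x/49) dx evaluates to 35.5683.
Endpoint term: (f(6) + f(11))/2 = (5.30851 + 8.78816)/2 = 7.04833.
Running total after boundary: 42.6166.
Correction k=1: B_{2}/2! · (f^{(1)}(11) − f^{(1)}(6)) = 1/12 · (0.619574 − 0.776414) = -0.0130701.
Running total after k=1: 42.6036.
Correction k=2: B_{4}/4! · (f^{(3)}(11) − f^{(3)}(6)) = −1/720 · (0.000923541 − 0.00106036) = 1.90022e-07.
Running total after k=2: 42.6036.
Correction k=3: B_{6}/6! · (f^{(5)}(11) − f^{(5)}(6)) = 1/30240 · (6.61821e-07 − 7.48581e-07) = -2.86902e-12.

S_3 ≈ 42.6036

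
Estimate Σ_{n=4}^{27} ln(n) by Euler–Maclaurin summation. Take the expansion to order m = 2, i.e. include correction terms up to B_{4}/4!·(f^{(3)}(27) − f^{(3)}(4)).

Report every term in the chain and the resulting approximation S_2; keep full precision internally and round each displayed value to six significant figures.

S_2 ≈ 62.7658

The integral term ∫_4^27 ln(x) dx = 60.4424.
Boundary: ½(f(4) + f(27)) = ½(1.38629 + 3.29584) = 2.34107.
So far: 62.7835.
Order-1 term: 1/12 · (0.0370370 − 0.250000) = -0.0177469.
After k=1: 62.7657.
Order-2 term: −1/720 · (0.000101611 − 0.0312500) = 4.32617e-05.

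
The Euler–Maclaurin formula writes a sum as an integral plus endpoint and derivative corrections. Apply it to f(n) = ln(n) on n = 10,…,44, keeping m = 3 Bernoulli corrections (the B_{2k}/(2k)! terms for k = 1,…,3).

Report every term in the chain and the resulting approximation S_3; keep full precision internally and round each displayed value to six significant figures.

S_3 ≈ 112.515

∫_10^44 ln(x) dx evaluates to 109.478.
Endpoint term: (f(10) + f(44))/2 = (2.30259 + 3.78419)/2 = 3.04339.
So far: 112.522.
Order-1 term: 1/12 · (0.0227273 − 0.100000) = -0.00643939.
Partial sum through k=1: 112.515.
Order-2 term: −1/720 · (2.34786e-05 − 0.00200000) = 2.74517e-06.
Partial sum through k=2: 112.515.
Order-3 term: 1/30240 · (1.45528e-07 − 0.000240000) = -7.93170e-09.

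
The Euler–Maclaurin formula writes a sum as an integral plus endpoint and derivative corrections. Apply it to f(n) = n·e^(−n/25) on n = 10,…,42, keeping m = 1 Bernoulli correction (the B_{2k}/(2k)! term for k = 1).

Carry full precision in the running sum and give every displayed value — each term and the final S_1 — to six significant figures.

S_1 ≈ 281.575

The integral term ∫_10^42 x·e^(−x/25) dx = 274.354.
½[f(10) + f(42)] = ½[6.70320 + 7.82771] = 7.26545.
Integral + boundary = 281.619.
Correction k=1: B_{2}/2! · (f^{(1)}(42) − f^{(1)}(10)) = 1/12 · (-0.126734 − 0.402192) = -0.0440772.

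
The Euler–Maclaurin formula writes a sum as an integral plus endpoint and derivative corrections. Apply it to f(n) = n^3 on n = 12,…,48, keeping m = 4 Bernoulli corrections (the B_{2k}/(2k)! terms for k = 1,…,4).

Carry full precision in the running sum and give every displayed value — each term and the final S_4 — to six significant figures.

S_4 ≈ 1.37862e+06

The integral term ∫_12^48 x^3 dx = 1.32192e+06.
Boundary: ½(f(12) + f(48)) = ½(1728.00 + 110592) = 56160.0.
Running total after boundary: 1.37808e+06.
k=1: B_{2}/(2)! × [f^{(1)}(48) − f^{(1)}(12)] = 1/12 × (6912.00 − 432.000) = 540.000.
Running total after k=1: 1.37862e+06.
k=2: B_{4}/(4)! × [f^{(3)}(48) − f^{(3)}(12)] = −1/720 × (6.00000 − 6.00000) = 0.00000.
Running total after k=2: 1.37862e+06.
k=3: B_{6}/(6)! × [f^{(5)}(48) − f^{(5)}(12)] = 1/30240 × (0.00000 − 0.00000) = 0.00000.
Running total after k=3: 1.37862e+06.
k=4: B_{8}/(8)! × [f^{(7)}(48) − f^{(7)}(12)] = −1/1209600 × (0.00000 − 0.00000) = 0.00000.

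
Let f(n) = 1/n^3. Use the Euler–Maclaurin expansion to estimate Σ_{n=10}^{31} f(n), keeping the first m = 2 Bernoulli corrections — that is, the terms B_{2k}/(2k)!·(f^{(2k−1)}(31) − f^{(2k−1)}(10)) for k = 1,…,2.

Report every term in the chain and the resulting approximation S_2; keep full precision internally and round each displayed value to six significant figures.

The integral term ∫_10^31 1/x^3 dx = 0.00447971.
½[f(10) + f(31)] = ½[0.00100000 + 3.35672e-05] = 0.000516784.
Running total after boundary: 0.00499649.
k=1: B_{2}/(2)! × [f^{(1)}(31) − f^{(1)}(10)] = 1/12 × (-3.24844e-06 − (-0.000300000)) = 2.47293e-05.
After k=1: 0.00502122.
k=2: B_{4}/(4)! × [f^{(3)}(31) − f^{(3)}(10)] = −1/720 × (-6.76054e-08 − (-6.00000e-05)) = -8.32394e-08.

S_2 ≈ 0.00502114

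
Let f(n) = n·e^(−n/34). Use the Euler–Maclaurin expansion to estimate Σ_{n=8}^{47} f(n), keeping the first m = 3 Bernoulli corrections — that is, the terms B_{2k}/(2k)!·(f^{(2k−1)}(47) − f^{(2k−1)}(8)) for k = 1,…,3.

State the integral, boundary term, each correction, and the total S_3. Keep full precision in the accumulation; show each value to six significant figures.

S_3 ≈ 446.385

Integral: ∫_8^47 x·e^(−x/34) dx = 437.384.
Endpoint term: (f(8) + f(47))/2 = (6.32271 + 11.7964)/2 = 9.05955.
Integral + boundary = 446.444.
Correction k=1: B_{2}/2! · (f^{(1)}(47) − f^{(1)}(8)) = 1/12 · (-0.0959657 − 0.604376) = -0.0583618.
Running total after k=1: 446.385.
Correction k=2: B_{4}/4! · (f^{(3)}(47) − f^{(3)}(8)) = −1/720 · (0.000351219 − 0.00189018) = 2.13745e-06.
Running total after k=2: 446.385.
Correction k=3: B_{6}/6! · (f^{(5)}(47) − f^{(5)}(8)) = 1/30240 · (6.79457e-07 − 2.81795e-06) = -7.07174e-11.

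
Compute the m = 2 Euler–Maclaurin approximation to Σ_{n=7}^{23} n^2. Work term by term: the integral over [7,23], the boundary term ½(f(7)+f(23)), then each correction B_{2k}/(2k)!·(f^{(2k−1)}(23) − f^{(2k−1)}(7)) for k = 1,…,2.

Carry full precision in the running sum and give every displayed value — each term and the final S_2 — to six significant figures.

The integral term ∫_7^23 x^2 dx = 3941.33.
½[f(7) + f(23)] = ½[49.0000 + 529.000] = 289.000.
Running total after boundary: 4230.33.
Order-1 term: 1/12 · (46.0000 − 14.0000) = 2.66667.
After k=1: 4233.00.
Order-2 term: −1/720 · (0.00000 − 0.00000) = 0.00000.

S_2 ≈ 4233.00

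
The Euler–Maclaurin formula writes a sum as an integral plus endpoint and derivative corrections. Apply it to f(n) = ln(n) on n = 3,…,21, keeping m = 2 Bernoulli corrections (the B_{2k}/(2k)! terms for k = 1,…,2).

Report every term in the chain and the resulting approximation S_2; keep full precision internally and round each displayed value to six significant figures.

∫_3^21 ln(x) dx evaluates to 42.6391.
Endpoint term: (f(3) + f(21))/2 = (1.09861 + 3.04452)/2 = 2.07157.
Integral + boundary = 44.7107.
k=1: B_{2}/(2)! × [f^{(1)}(21) − f^{(1)}(3)] = 1/12 × (0.0476190 − 0.333333) = -0.0238095.
Partial sum through k=1: 44.6869.
k=2: B_{4}/(4)! × [f^{(3)}(21) − f^{(3)}(3)] = −1/720 × (0.000215959 − 0.0740741) = 0.000102581.

S_2 ≈ 44.6870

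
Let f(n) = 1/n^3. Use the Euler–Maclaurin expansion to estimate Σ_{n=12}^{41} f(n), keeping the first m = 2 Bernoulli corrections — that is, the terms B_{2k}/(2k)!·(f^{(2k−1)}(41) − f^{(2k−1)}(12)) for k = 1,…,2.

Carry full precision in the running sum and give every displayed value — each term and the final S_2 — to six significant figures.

S_2 ≈ 0.00348333

Integral: ∫_12^41 1/x^3 dx = 0.00317478.
Endpoint term: (f(12) + f(41))/2 = (0.000578704 + 1.45094e-05)/2 = 0.000296607.
Integral + boundary = 0.00347139.
k=1: B_{2}/(2)! × [f^{(1)}(41) − f^{(1)}(12)] = 1/12 × (-1.06166e-06 − (-0.000144676)) = 1.19679e-05.
Partial sum through k=1: 0.00348335.
k=2: B_{4}/(4)! × [f^{(3)}(41) − f^{(3)}(12)] = −1/720 × (-1.26313e-08 − (-2.00939e-05)) = -2.78906e-08.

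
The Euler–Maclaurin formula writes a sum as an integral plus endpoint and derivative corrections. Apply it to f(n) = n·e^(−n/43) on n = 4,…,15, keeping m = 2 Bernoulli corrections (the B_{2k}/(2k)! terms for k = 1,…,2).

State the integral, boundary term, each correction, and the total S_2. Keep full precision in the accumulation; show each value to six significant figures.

Integral: ∫_4^15 x·e^(−x/43) dx = 81.9424.
½[f(4) + f(15)] = ½[3.64469 + 10.5826] = 7.11365.
Running total after boundary: 89.0560.
Order-1 term: 1/12 · (0.459401 − 0.826412) = -0.0305843.
Running total after k=1: 89.0254.
Order-2 term: −1/720 · (0.00101158 − 0.00143253) = 5.84656e-07.

S_2 ≈ 89.0254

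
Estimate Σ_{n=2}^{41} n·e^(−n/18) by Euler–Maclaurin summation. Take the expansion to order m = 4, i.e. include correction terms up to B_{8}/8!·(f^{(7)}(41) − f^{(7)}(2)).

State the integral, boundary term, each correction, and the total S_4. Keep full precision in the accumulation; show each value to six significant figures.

Integral: ∫_2^41 x·e^(−x/18) dx = 213.275.
Endpoint term: (f(2) + f(41))/2 = (1.78968 + 4.20298)/2 = 2.99633.
Integral + boundary = 216.271.
Correction k=1: B_{2}/2! · (f^{(1)}(41) − f^{(1)}(2)) = 1/12 · (-0.130987 − 0.795413) = -0.0772000.
Partial sum through k=1: 216.194.
Correction k=2: B_{4}/4! · (f^{(3)}(41) − f^{(3)}(2)) = −1/720 · (0.000228507 − 0.00797868) = 1.07641e-05.
Partial sum through k=2: 216.194.
Correction k=3: B_{6}/6! · (f^{(5)}(41) − f^{(5)}(2)) = 1/30240 · (2.65832e-06 − 4.16740e-05) = -1.29020e-09.
Partial sum through k=3: 216.194.
Correction k=4: B_{8}/8! · (f^{(7)}(41) − f^{(7)}(2)) = −1/1209600 · (1.42326e-08 − 1.81242e-07) = 1.38070e-13.

S_4 ≈ 216.194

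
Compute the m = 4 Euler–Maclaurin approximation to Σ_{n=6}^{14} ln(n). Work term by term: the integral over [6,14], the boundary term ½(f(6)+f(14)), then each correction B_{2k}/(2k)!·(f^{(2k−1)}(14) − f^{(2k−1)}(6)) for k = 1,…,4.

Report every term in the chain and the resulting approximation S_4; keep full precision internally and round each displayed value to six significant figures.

S_4 ≈ 20.4037

∫_6^14 ln(x) dx evaluates to 18.1962.
½[f(6) + f(14)] = ½[1.79176 + 2.63906] = 2.21541.
Running total after boundary: 20.4117.
Correction k=1: B_{2}/2! · (f^{(1)}(14) − f^{(1)}(6)) = 1/12 · (0.0714286 − 0.166667) = -0.00793651.
Running total after k=1: 20.4037.
Correction k=2: B_{4}/4! · (f^{(3)}(14) − f^{(3)}(6)) = −1/720 · (0.000728863 − 0.00925926) = 1.18478e-05.
Running total after k=2: 20.4037.
Correction k=3: B_{6}/6! · (f^{(5)}(14) − f^{(5)}(6)) = 1/30240 · (4.46243e-05 − 0.00308642) = -1.00588e-07.
Running total after k=3: 20.4037.
Correction k=4: B_{8}/8! · (f^{(7)}(14) − f^{(7)}(6)) = −1/1209600 · (6.83024e-06 − 0.00257202) = 2.12069e-09.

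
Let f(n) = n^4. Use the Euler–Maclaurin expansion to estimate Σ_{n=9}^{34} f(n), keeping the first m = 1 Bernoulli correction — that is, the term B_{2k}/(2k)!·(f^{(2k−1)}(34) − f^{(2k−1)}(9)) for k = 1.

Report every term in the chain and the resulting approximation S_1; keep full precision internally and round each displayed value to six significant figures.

S_1 ≈ 9.75958e+06

The integral term ∫_9^34 x^4 dx = 9.07528e+06.
½[f(9) + f(34)] = ½[6561.00 + 1.33634e+06] = 671448.
Integral + boundary = 9.74672e+06.
Order-1 term: 1/12 · (157216 − 2916.00) = 12858.3.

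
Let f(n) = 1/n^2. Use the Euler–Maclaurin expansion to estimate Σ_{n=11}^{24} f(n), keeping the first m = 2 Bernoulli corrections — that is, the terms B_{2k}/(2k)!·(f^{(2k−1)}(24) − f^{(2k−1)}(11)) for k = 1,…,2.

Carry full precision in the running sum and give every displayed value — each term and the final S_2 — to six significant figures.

S_2 ≈ 0.0543557

∫_11^24 1/x^2 dx evaluates to 0.0492424.
Endpoint term: (f(11) + f(24))/2 = (0.00826446 + 0.00173611)/2 = 0.00500029.
Integral + boundary = 0.0542427.
Order-1 term: 1/12 · (-0.000144676 − (-0.00150263)) = 0.000113163.
After k=1: 0.0543559.
Order-2 term: −1/720 · (-3.01408e-06 − (-0.000149021)) = -2.02788e-07.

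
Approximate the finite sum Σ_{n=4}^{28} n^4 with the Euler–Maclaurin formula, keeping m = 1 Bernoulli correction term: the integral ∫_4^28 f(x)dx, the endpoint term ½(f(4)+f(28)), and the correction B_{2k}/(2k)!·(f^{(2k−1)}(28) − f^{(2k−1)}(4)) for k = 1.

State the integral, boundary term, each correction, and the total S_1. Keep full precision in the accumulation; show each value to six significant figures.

S_1 ≈ 3.75662e+06

∫_4^28 x^4 dx evaluates to 3.44187e+06.
½[f(4) + f(28)] = ½[256.000 + 614656] = 307456.
Integral + boundary = 3.74932e+06.
k=1: B_{2}/(2)! × [f^{(1)}(28) − f^{(1)}(4)] = 1/12 × (87808.0 − 256.000) = 7296.00.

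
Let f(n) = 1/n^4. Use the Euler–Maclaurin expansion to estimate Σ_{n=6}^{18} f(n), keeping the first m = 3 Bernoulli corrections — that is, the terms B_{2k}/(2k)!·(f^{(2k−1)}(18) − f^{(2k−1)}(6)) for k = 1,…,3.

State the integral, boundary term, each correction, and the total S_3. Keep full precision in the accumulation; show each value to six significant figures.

S_3 ≈ 0.00191874

The integral term ∫_6^18 1/x^4 dx = 0.00148605.
½[f(6) + f(18)] = ½[0.000771605 + 9.52599e-06] = 0.000390565.
Integral + boundary = 0.00187662.
Order-1 term: 1/12 · (-2.11689e-06 − (-0.000514403)) = 4.26905e-05.
Partial sum through k=1: 0.00191931.
Order-2 term: −1/720 · (-1.96008e-07 − (-0.000428669)) = -5.95102e-07.
Partial sum through k=2: 0.00191871.
Order-3 term: 1/30240 · (-3.38779e-08 − (-0.000666819)) = 2.20498e-08.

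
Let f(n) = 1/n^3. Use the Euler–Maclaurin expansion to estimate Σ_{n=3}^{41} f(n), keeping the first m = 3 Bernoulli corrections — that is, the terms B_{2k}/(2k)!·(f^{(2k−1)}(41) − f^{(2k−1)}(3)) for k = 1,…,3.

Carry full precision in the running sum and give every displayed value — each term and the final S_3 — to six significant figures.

∫_3^41 1/x^3 dx evaluates to 0.0552581.
Boundary: ½(f(3) + f(41)) = ½(0.0370370 + 1.45094e-05) = 0.0185258.
Running total after boundary: 0.0737839.
Correction k=1: B_{2}/2! · (f^{(1)}(41) − f^{(1)}(3)) = 1/12 · (-1.06166e-06 − (-0.0370370)) = 0.00308633.
Partial sum through k=1: 0.0768702.
Correction k=2: B_{4}/4! · (f^{(3)}(41) − f^{(3)}(3)) = −1/720 · (-1.26313e-08 − (-0.0823045)) = -0.000114312.
Partial sum through k=2: 0.0767559.
Correction k=3: B_{6}/6! · (f^{(5)}(41) − f^{(5)}(3)) = 1/30240 · (-3.15595e-10 − (-0.384088)) = 1.27013e-05.

S_3 ≈ 0.0767686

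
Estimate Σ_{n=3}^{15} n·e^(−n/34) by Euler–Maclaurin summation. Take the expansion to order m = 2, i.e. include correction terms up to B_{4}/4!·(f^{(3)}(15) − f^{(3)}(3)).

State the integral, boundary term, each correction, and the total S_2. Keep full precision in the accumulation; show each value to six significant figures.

S_2 ≈ 86.2113

Integral: ∫_3^15 x·e^(−x/34) dx = 80.0530.
½[f(3) + f(15)] = ½[2.74664 + 9.64919] = 6.19791.
So far: 86.2510.
Correction k=1: B_{2}/2! · (f^{(1)}(15) − f^{(1)}(3)) = 1/12 · (0.359480 − 0.834762) = -0.0396069.
After k=1: 86.2113.
Correction k=2: B_{4}/4! · (f^{(3)}(15) − f^{(3)}(3)) = −1/720 · (0.00142391 − 0.00230610) = 1.22527e-06.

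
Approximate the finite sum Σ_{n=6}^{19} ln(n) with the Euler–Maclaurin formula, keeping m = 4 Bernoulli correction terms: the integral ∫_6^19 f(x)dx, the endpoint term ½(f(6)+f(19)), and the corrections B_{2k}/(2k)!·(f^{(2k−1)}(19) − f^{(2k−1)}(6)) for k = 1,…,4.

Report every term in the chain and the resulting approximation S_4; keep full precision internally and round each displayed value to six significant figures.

Integral: ∫_6^19 ln(x) dx = 32.1938.
Endpoint term: (f(6) + f(19))/2 = (1.79176 + 2.94444)/2 = 2.36810.
So far: 34.5619.
Order-1 term: 1/12 · (0.0526316 − 0.166667) = -0.00950292.
Running total after k=1: 34.5524.
Order-2 term: −1/720 · (0.000291588 − 0.00925926) = 1.24551e-05.
Running total after k=2: 34.5524.
Order-3 term: 1/30240 · (9.69267e-06 − 0.00308642) = -1.01744e-07.
Running total after k=3: 34.5524.
Order-4 term: −1/1209600 · (8.05485e-07 − 0.00257202) = 2.12567e-09.

S_4 ≈ 34.5524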